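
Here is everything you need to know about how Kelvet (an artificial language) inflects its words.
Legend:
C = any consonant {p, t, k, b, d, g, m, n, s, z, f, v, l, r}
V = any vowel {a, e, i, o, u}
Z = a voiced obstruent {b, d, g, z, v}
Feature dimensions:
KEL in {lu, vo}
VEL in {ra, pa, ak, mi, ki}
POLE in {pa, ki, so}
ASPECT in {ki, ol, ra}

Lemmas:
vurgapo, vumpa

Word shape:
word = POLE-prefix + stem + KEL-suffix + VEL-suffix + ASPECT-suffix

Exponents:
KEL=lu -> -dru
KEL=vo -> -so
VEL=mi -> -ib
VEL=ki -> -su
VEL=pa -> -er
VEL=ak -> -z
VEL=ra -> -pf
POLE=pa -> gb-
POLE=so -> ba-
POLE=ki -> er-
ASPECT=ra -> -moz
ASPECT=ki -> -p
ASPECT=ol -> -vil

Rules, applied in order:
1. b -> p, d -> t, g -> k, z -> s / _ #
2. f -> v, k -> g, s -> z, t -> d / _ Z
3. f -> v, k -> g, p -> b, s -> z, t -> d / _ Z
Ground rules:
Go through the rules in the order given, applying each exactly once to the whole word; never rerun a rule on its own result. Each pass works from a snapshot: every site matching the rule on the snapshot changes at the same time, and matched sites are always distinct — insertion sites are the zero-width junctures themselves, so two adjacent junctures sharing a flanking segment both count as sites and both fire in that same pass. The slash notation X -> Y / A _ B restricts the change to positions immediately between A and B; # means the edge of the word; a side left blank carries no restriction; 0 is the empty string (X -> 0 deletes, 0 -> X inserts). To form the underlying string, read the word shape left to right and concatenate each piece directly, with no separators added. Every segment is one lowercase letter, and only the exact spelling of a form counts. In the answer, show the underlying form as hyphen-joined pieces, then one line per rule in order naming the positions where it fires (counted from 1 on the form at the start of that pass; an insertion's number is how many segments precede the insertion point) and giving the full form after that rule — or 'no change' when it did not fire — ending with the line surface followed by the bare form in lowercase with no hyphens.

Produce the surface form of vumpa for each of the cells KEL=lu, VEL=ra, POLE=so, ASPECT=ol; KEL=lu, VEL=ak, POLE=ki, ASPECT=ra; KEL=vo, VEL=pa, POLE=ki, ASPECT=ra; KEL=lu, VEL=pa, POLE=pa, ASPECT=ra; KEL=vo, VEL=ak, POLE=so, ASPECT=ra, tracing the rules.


cell KEL=lu, VEL=ra, POLE=so, ASPECT=ol:
underlying: ba-vumpa-dru-pf-vil
1. b -> p, d -> t, g -> k, z -> s / _ #: no change
2. f -> v, k -> g, s -> z, t -> d / _ Z: fires at position(s) 12: bavumpadrupvvil
3. f -> v, k -> g, p -> b, s -> z, t -> d / _ Z: fires at position(s) 11: bavumpadrubvvil
surface: bavumpadrubvvil

cell KEL=lu, VEL=ak, POLE=ki, ASPECT=ra:
underlying: er-vumpa-dru-z-moz
1. b -> p, d -> t, g -> k, z -> s / _ #: fires at position(s) 14: ervumpadruzmos
2. f -> v, k -> g, s -> z, t -> d / _ Z: no change
3. f -> v, k -> g, p -> b, s -> z, t -> d / _ Z: no change
surface: ervumpadruzmos

cell KEL=vo, VEL=pa, POLE=ki, ASPECT=ra:
underlying: er-vumpa-so-er-moz
1. b -> p, d -> t, g -> k, z -> s / _ #: fires at position(s) 14: ervumpasoermos
2. f -> v, k -> g, s -> z, t -> d / _ Z: no change
3. f -> v, k -> g, p -> b, s -> z, t -> d / _ Z: no change
surface: ervumpasoermos

cell KEL=lu, VEL=pa, POLE=pa, ASPECT=ra:
underlying: gb-vumpa-dru-er-moz
1. b -> p, d -> t, g -> k, z -> s / _ #: fires at position(s) 15: gbvumpadruermos
2. f -> v, k -> g, s -> z, t -> d / _ Z: no change
3. f -> v, k -> g, p -> b, s -> z, t -> d / _ Z: no change
surface: gbvumpadruermos

cell KEL=vo, VEL=ak, POLE=so, ASPECT=ra:
underlying: ba-vumpa-so-z-moz
1. b -> p, d -> t, g -> k, z -> s / _ #: fires at position(s) 13: bavumpasozmos
2. f -> v, k -> g, s -> z, t -> d / _ Z: no change
3. f -> v, k -> g, p -> b, s -> z, t -> d / _ Z: no change
surface: bavumpasozmos


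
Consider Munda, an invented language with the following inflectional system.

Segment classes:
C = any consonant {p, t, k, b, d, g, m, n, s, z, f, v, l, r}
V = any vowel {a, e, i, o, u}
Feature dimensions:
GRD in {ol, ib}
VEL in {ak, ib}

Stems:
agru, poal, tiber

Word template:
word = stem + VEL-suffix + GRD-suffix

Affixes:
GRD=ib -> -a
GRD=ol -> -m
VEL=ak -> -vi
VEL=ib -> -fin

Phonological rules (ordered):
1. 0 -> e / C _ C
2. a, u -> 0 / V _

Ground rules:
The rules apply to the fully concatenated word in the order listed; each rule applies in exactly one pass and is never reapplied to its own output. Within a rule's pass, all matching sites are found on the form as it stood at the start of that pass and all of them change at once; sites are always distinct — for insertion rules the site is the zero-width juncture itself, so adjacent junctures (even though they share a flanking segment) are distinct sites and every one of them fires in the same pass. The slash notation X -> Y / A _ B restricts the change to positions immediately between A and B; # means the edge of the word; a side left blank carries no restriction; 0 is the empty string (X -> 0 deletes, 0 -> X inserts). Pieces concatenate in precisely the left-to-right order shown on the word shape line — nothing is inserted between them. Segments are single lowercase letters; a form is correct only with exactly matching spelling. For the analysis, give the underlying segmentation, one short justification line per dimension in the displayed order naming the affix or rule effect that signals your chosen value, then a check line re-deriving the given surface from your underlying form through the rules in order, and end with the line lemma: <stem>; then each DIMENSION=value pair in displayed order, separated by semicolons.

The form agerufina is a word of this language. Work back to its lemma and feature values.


underlying: agru-fin-a
GRD=ib - signalled by the affix -a
VEL=ib - signalled by the affix -fin
check: agrufina -> agerufina -> agerufina
lemma: agru; GRD=ib; VEL=ib


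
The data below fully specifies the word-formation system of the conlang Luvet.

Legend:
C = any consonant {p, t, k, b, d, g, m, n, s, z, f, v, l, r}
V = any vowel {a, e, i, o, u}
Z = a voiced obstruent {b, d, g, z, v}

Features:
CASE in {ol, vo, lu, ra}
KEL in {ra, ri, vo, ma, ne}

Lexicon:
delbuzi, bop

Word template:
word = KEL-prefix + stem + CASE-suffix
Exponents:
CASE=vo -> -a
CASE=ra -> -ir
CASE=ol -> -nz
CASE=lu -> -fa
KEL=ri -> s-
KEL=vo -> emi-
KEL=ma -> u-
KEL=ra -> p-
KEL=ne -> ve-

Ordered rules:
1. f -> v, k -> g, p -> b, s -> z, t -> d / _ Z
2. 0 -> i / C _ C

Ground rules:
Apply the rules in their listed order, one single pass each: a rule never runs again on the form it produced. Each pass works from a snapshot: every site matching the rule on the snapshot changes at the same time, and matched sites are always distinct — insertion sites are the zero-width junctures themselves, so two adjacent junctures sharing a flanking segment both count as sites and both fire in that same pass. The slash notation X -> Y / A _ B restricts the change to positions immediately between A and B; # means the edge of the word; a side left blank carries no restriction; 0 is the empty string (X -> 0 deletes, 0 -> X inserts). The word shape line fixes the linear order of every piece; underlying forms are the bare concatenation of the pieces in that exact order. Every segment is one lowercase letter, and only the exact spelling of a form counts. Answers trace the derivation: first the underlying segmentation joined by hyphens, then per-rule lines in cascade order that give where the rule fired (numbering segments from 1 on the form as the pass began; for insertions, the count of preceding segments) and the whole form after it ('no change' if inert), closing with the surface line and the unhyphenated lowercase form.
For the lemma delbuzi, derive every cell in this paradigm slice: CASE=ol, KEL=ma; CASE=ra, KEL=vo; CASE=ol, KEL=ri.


cell CASE=ol, KEL=ma:
underlying: u-delbuzi-nz
1. f -> v, k -> g, p -> b, s -> z, t -> d / _ Z: no change
2. 0 -> i / C _ C: inserts after position(s) 4, 9: udelibuziniz
surface: udelibuziniz

cell CASE=ra, KEL=vo:
underlying: emi-delbuzi-ir
1. f -> v, k -> g, p -> b, s -> z, t -> d / _ Z: no change
2. 0 -> i / C _ C: inserts after position(s) 6: emidelibuziir
surface: emidelibuziir

cell CASE=ol, KEL=ri:
underlying: s-delbuzi-nz
1. f -> v, k -> g, p -> b, s -> z, t -> d / _ Z: fires at position(s) 1: zdelbuzinz
2. 0 -> i / C _ C: inserts after position(s) 1, 4, 9: zidelibuziniz
surface: zidelibuziniz


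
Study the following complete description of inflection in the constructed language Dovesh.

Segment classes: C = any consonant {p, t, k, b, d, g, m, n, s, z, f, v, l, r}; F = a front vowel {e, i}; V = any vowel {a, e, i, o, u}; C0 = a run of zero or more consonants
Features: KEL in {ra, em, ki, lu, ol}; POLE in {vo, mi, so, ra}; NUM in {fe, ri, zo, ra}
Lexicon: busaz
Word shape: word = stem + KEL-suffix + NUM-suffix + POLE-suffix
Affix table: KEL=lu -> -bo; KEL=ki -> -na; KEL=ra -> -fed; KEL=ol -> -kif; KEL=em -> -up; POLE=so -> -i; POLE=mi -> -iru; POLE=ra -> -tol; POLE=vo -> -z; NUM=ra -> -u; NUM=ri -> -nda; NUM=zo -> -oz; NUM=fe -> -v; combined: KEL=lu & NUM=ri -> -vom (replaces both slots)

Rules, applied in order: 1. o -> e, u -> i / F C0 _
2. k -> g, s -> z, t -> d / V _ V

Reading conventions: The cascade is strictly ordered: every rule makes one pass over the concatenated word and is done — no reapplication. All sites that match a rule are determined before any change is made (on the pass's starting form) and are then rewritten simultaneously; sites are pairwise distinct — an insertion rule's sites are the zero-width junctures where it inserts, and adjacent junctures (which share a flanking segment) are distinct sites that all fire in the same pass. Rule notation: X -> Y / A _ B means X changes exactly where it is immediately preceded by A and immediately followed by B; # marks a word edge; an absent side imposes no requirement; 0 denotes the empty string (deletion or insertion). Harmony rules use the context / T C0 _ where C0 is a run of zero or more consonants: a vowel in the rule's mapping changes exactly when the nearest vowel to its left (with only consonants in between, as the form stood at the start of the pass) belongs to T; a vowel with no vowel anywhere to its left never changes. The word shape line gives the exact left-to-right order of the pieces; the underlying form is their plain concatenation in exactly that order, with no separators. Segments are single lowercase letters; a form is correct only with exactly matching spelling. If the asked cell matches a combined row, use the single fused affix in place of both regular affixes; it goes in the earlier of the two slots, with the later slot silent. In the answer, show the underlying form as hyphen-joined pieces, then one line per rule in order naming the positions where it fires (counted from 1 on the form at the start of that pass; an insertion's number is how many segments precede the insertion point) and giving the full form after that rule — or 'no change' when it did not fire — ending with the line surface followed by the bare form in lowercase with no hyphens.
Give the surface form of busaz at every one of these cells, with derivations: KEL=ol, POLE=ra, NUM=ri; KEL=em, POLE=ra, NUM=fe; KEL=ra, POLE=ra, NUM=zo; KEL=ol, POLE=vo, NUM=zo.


cell KEL=ol, POLE=ra, NUM=ri:
underlying: busaz-kif-nda-tol
1. o -> e, u -> i / F C0 _: no change
2. k -> g, s -> z, t -> d / V _ V: fires at position(s) 3, 12: buzazkifndadol
surface: buzazkifndadol

cell KEL=em, POLE=ra, NUM=fe:
underlying: busaz-up-v-tol
1. o -> e, u -> i / F C0 _: no change
2. k -> g, s -> z, t -> d / V _ V: fires at position(s) 3: buzazupvtol
surface: buzazupvtol

cell KEL=ra, POLE=ra, NUM=zo:
underlying: busaz-fed-oz-tol
1. o -> e, u -> i / F C0 _: fires at position(s) 9: busazfedeztol
2. k -> g, s -> z, t -> d / V _ V: fires at position(s) 3: buzazfedeztol
surface: buzazfedeztol

cell KEL=ol, POLE=vo, NUM=zo:
underlying: busaz-kif-oz-z
1. o -> e, u -> i / F C0 _: fires at position(s) 9: busazkifezz
2. k -> g, s -> z, t -> d / V _ V: fires at position(s) 3: buzazkifezz
surface: buzazkifezz


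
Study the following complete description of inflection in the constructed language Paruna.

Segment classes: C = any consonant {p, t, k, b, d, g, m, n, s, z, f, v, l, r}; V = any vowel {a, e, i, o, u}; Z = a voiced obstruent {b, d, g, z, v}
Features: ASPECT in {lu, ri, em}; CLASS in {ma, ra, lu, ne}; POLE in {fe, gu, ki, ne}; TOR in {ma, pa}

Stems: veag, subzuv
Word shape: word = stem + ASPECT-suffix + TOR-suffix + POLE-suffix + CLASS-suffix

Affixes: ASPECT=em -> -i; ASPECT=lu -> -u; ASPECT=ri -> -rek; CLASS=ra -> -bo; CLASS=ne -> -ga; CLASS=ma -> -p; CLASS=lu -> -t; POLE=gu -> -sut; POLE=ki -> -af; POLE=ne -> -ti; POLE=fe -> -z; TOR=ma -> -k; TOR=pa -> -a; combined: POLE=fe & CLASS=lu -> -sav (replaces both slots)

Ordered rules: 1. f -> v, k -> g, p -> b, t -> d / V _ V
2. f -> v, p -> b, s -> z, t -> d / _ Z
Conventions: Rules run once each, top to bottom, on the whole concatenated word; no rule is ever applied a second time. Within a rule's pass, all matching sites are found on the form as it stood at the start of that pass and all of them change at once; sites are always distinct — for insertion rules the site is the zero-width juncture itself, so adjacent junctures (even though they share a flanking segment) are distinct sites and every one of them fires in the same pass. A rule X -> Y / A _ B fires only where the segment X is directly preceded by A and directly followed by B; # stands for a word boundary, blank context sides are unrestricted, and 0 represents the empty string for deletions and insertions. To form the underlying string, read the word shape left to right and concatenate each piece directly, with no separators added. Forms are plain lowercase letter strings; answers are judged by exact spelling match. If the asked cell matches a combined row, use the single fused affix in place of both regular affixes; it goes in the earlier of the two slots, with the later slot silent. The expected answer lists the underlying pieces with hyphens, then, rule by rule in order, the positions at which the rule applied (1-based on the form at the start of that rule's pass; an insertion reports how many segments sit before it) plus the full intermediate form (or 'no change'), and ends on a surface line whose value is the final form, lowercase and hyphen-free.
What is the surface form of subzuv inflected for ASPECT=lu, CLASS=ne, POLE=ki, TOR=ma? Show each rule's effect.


underlying: subzuv-u-k-af-ga
1. f -> v, k -> g, p -> b, t -> d / V _ V: fires at position(s) 8: subzuvugafga
2. f -> v, p -> b, s -> z, t -> d / _ Z: fires at position(s) 10: subzuvugavga
surface: subzuvugavga


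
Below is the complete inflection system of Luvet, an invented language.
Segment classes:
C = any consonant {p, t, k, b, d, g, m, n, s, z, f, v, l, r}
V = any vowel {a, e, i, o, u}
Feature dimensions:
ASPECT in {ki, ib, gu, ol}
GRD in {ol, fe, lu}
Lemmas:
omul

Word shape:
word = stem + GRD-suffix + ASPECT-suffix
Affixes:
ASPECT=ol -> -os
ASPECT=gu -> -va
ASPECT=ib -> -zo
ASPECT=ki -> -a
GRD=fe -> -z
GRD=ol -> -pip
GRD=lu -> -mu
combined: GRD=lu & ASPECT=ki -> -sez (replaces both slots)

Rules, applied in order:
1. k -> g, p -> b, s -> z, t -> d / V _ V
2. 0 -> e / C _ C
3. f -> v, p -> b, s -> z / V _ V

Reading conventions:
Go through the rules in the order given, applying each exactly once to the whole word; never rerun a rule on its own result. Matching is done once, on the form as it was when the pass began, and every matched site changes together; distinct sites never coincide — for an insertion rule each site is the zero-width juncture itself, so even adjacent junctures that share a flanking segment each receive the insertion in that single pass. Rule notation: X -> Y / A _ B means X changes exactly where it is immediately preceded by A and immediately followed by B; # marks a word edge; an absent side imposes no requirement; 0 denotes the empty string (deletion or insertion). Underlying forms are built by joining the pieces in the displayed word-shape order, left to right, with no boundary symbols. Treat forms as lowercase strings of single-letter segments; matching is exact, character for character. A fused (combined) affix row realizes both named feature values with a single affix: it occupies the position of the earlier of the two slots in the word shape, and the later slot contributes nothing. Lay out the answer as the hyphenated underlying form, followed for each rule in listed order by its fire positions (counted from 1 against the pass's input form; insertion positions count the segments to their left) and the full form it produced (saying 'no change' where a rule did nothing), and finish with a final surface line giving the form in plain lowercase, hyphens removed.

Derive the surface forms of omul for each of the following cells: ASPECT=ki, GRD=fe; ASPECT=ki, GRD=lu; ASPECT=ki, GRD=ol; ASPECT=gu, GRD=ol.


cell ASPECT=ki, GRD=fe:
underlying: omul-z-a
1. k -> g, p -> b, s -> z, t -> d / V _ V: no change
2. 0 -> e / C _ C: inserts after position(s) 4: omuleza
3. f -> v, p -> b, s -> z / V _ V: no change
surface: omuleza

cell ASPECT=ki, GRD=lu:
underlying: omul-sez
1. k -> g, p -> b, s -> z, t -> d / V _ V: no change
2. 0 -> e / C _ C: inserts after position(s) 4: omulesez
3. f -> v, p -> b, s -> z / V _ V: fires at position(s) 6: omulezez
surface: omulezez

cell ASPECT=ki, GRD=ol:
underlying: omul-pip-a
1. k -> g, p -> b, s -> z, t -> d / V _ V: fires at position(s) 7: omulpiba
2. 0 -> e / C _ C: inserts after position(s) 4: omulepiba
3. f -> v, p -> b, s -> z / V _ V: fires at position(s) 6: omulebiba
surface: omulebiba

cell ASPECT=gu, GRD=ol:
underlying: omul-pip-va
1. k -> g, p -> b, s -> z, t -> d / V _ V: no change
2. 0 -> e / C _ C: inserts after position(s) 4, 7: omulepipeva
3. f -> v, p -> b, s -> z / V _ V: fires at position(s) 6, 8: omulebibeva
surface: omulebibeva


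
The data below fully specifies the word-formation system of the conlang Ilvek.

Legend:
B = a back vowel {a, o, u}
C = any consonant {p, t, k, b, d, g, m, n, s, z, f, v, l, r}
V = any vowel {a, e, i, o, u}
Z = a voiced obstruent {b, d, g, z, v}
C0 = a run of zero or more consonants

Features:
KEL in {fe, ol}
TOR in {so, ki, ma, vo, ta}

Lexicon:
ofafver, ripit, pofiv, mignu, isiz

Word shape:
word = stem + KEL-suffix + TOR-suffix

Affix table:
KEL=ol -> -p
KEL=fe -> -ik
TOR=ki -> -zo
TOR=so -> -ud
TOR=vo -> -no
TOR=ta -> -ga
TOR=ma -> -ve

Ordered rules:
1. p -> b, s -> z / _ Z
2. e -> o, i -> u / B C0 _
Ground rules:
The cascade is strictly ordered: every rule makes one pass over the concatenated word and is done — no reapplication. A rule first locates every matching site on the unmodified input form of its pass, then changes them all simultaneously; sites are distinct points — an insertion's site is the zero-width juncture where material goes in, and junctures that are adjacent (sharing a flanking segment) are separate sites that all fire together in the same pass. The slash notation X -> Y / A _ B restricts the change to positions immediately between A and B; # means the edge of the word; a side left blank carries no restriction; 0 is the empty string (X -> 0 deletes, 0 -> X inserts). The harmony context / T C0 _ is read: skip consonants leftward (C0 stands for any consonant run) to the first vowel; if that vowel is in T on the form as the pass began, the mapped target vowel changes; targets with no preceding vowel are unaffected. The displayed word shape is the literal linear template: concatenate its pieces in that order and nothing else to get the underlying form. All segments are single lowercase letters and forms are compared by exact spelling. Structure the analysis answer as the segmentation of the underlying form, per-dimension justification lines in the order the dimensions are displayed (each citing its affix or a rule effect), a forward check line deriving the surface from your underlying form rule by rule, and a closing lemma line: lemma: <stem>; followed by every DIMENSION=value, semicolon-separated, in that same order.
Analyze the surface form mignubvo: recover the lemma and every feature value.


underlying: mignu-p-ve
KEL=ol - signalled by the affix -p
TOR=ma - signalled by the affix -ve
check: mignupve -> mignubve -> mignubvo
lemma: mignu; KEL=ol; TOR=ma


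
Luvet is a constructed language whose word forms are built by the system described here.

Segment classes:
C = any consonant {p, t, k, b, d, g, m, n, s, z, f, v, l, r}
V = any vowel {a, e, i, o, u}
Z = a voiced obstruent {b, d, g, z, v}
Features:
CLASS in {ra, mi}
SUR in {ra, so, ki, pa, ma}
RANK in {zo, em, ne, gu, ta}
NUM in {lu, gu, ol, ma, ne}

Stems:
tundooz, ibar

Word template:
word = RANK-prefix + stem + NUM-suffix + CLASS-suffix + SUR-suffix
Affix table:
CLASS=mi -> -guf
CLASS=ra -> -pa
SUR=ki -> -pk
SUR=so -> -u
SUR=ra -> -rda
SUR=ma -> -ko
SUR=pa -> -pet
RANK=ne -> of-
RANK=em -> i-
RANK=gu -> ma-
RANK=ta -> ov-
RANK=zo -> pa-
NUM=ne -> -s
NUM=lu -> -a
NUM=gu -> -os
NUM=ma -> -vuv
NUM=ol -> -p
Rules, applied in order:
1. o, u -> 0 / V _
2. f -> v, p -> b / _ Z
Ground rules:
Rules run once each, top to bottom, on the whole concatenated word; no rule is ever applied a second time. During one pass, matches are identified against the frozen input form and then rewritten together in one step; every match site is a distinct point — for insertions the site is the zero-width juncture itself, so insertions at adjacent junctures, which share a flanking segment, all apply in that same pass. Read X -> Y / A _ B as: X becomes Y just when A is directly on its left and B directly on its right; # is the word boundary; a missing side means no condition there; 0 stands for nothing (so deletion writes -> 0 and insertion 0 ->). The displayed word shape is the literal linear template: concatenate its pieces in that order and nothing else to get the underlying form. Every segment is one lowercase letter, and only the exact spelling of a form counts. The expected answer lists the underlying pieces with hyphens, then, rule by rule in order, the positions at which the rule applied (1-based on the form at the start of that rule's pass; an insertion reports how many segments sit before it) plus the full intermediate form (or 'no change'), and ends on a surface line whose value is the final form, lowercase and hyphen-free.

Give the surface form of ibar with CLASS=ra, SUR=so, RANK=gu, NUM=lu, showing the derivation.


underlying: ma-ibar-a-pa-u
1. o, u -> 0 / V _: fires at position(s) 10: maibarapa
2. f -> v, p -> b / _ Z: no change
surface: maibarapa


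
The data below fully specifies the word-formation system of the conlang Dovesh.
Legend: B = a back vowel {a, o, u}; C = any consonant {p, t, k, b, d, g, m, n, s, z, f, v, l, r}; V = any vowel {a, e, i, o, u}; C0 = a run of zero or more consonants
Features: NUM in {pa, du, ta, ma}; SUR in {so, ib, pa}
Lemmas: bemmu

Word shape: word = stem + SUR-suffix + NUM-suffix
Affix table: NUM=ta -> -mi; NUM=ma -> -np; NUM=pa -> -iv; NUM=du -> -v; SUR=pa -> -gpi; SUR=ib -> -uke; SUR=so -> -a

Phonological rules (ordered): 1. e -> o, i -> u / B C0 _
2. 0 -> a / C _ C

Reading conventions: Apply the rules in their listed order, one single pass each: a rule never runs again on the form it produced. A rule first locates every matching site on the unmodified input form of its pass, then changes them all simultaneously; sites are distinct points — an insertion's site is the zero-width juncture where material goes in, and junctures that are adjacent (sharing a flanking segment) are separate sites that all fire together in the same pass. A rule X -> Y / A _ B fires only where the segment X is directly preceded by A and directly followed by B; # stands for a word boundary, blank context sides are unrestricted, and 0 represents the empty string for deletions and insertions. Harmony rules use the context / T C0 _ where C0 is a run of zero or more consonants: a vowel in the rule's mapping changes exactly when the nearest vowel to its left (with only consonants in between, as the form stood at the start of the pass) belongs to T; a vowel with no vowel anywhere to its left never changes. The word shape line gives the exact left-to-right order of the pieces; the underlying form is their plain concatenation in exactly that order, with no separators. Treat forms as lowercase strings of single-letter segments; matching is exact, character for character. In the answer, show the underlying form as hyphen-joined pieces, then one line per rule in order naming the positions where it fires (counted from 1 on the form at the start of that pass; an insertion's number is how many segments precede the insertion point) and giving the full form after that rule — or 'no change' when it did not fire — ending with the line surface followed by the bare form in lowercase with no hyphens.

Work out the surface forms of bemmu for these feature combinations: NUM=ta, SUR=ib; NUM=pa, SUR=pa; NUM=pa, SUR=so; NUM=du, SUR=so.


cell NUM=ta, SUR=ib:
underlying: bemmu-uke-mi
1. e -> o, i -> u / B C0 _: fires at position(s) 8: bemmuukomi
2. 0 -> a / C _ C: inserts after position(s) 3: bemamuukomi
surface: bemamuukomi

cell NUM=pa, SUR=pa:
underlying: bemmu-gpi-iv
1. e -> o, i -> u / B C0 _: fires at position(s) 8: bemmugpuiv
2. 0 -> a / C _ C: inserts after position(s) 3, 6: bemamugapuiv
surface: bemamugapuiv

cell NUM=pa, SUR=so:
underlying: bemmu-a-iv
1. e -> o, i -> u / B C0 _: fires at position(s) 7: bemmuauv
2. 0 -> a / C _ C: inserts after position(s) 3: bemamuauv
surface: bemamuauv

cell NUM=du, SUR=so:
underlying: bemmu-a-v
1. e -> o, i -> u / B C0 _: no change
2. 0 -> a / C _ C: inserts after position(s) 3: bemamuav
surface: bemamuav


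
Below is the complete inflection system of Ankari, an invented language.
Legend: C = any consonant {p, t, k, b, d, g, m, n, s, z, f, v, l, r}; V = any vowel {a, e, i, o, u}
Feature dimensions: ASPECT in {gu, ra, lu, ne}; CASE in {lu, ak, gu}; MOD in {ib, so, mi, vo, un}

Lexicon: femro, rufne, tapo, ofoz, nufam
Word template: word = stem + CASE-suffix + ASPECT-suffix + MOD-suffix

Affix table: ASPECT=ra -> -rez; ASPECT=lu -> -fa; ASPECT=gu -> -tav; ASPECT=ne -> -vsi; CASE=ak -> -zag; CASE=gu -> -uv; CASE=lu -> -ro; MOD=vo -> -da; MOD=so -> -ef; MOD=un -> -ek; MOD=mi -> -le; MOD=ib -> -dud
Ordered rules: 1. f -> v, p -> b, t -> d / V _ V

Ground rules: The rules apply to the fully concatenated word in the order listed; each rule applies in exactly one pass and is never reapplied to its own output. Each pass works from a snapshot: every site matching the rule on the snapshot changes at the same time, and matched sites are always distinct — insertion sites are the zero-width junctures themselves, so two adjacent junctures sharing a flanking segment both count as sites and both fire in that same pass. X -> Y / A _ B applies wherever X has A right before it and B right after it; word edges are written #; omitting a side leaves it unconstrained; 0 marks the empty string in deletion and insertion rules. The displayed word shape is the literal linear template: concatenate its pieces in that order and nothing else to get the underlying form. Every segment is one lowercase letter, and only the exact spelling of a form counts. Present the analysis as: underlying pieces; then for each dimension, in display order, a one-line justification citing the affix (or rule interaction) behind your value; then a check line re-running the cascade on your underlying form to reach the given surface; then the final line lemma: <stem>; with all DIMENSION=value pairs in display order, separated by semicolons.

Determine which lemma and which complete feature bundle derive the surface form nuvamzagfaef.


underlying: nufam-zag-fa-ef
ASPECT=lu - signalled by the affix -fa
CASE=ak - signalled by the affix -zag
MOD=so - signalled by the affix -ef
check: nufamzagfaef -> nuvamzagfaef
lemma: nufam; ASPECT=lu; CASE=ak; MOD=so


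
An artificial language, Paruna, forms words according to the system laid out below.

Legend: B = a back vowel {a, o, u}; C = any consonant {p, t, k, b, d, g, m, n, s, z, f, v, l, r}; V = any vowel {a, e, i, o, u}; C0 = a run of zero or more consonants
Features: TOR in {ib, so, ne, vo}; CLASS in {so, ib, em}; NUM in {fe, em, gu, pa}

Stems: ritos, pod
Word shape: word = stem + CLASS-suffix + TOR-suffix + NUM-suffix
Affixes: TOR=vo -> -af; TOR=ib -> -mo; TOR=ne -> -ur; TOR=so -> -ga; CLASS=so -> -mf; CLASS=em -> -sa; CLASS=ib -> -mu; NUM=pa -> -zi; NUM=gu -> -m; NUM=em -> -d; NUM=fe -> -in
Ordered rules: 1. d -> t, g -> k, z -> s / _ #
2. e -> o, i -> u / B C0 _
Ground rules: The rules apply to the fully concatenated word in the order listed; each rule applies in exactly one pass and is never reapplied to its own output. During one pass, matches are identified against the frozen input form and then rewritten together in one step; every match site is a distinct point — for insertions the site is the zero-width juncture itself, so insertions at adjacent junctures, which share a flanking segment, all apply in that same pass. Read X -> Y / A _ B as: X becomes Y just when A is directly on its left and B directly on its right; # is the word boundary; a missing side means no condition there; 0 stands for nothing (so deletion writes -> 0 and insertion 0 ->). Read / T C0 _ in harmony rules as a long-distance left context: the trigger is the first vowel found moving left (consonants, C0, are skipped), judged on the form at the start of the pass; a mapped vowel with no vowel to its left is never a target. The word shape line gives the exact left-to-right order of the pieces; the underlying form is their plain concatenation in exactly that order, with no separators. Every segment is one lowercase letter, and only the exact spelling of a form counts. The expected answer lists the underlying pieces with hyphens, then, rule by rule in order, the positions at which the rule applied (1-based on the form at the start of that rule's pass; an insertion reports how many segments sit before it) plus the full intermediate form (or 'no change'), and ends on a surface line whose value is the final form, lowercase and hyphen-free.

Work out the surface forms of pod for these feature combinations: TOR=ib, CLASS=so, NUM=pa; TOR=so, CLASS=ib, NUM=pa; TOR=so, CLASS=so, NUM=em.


cell TOR=ib, CLASS=so, NUM=pa:
underlying: pod-mf-mo-zi
1. d -> t, g -> k, z -> s / _ #: no change
2. e -> o, i -> u / B C0 _: fires at position(s) 9: podmfmozu
surface: podmfmozu

cell TOR=so, CLASS=ib, NUM=pa:
underlying: pod-mu-ga-zi
1. d -> t, g -> k, z -> s / _ #: no change
2. e -> o, i -> u / B C0 _: fires at position(s) 9: podmugazu
surface: podmugazu

cell TOR=so, CLASS=so, NUM=em:
underlying: pod-mf-ga-d
1. d -> t, g -> k, z -> s / _ #: fires at position(s) 8: podmfgat
2. e -> o, i -> u / B C0 _: no change
surface: podmfgat


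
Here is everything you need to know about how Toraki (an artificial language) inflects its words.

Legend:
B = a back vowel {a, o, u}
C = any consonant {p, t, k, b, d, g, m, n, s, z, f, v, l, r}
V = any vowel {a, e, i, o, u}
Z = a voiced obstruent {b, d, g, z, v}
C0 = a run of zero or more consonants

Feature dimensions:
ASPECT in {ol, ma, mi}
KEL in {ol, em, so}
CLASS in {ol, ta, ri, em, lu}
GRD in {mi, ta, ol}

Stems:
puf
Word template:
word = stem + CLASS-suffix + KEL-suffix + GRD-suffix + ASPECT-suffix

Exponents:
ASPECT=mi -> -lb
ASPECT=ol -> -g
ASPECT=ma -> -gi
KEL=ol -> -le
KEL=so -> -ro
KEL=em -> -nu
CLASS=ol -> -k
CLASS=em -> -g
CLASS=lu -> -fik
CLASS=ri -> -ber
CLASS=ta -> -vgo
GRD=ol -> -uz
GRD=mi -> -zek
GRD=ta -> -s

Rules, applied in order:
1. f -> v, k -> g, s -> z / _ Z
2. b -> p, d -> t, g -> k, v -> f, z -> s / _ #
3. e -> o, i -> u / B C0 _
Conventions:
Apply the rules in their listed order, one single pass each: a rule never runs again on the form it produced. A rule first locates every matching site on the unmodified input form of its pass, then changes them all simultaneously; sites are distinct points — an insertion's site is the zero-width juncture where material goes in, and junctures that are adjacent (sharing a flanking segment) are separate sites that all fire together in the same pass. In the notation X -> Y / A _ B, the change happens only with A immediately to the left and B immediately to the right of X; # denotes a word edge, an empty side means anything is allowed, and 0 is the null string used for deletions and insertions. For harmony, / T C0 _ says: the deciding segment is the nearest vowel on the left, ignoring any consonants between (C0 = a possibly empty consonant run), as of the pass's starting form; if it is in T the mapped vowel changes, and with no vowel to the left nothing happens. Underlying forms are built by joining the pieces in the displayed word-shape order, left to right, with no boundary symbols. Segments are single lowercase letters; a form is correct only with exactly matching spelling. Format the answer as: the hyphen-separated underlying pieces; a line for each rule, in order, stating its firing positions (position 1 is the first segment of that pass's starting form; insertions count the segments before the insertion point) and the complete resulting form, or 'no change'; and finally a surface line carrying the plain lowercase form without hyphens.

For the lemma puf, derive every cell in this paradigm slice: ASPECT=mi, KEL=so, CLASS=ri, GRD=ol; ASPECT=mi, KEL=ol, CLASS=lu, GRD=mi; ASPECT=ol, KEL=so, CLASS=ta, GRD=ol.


cell ASPECT=mi, KEL=so, CLASS=ri, GRD=ol:
underlying: puf-ber-ro-uz-lb
1. f -> v, k -> g, s -> z / _ Z: fires at position(s) 3: puvberrouzlb
2. b -> p, d -> t, g -> k, v -> f, z -> s / _ #: fires at position(s) 12: puvberrouzlp
3. e -> o, i -> u / B C0 _: fires at position(s) 5: puvborrouzlp
surface: puvborrouzlp

cell ASPECT=mi, KEL=ol, CLASS=lu, GRD=mi:
underlying: puf-fik-le-zek-lb
1. f -> v, k -> g, s -> z / _ Z: no change
2. b -> p, d -> t, g -> k, v -> f, z -> s / _ #: fires at position(s) 13: puffiklezeklp
3. e -> o, i -> u / B C0 _: fires at position(s) 5: puffuklezeklp
surface: puffuklezeklp

cell ASPECT=ol, KEL=so, CLASS=ta, GRD=ol:
underlying: puf-vgo-ro-uz-g
1. f -> v, k -> g, s -> z / _ Z: fires at position(s) 3: puvvgorouzg
2. b -> p, d -> t, g -> k, v -> f, z -> s / _ #: fires at position(s) 11: puvvgorouzk
3. e -> o, i -> u / B C0 _: no change
surface: puvvgorouzk


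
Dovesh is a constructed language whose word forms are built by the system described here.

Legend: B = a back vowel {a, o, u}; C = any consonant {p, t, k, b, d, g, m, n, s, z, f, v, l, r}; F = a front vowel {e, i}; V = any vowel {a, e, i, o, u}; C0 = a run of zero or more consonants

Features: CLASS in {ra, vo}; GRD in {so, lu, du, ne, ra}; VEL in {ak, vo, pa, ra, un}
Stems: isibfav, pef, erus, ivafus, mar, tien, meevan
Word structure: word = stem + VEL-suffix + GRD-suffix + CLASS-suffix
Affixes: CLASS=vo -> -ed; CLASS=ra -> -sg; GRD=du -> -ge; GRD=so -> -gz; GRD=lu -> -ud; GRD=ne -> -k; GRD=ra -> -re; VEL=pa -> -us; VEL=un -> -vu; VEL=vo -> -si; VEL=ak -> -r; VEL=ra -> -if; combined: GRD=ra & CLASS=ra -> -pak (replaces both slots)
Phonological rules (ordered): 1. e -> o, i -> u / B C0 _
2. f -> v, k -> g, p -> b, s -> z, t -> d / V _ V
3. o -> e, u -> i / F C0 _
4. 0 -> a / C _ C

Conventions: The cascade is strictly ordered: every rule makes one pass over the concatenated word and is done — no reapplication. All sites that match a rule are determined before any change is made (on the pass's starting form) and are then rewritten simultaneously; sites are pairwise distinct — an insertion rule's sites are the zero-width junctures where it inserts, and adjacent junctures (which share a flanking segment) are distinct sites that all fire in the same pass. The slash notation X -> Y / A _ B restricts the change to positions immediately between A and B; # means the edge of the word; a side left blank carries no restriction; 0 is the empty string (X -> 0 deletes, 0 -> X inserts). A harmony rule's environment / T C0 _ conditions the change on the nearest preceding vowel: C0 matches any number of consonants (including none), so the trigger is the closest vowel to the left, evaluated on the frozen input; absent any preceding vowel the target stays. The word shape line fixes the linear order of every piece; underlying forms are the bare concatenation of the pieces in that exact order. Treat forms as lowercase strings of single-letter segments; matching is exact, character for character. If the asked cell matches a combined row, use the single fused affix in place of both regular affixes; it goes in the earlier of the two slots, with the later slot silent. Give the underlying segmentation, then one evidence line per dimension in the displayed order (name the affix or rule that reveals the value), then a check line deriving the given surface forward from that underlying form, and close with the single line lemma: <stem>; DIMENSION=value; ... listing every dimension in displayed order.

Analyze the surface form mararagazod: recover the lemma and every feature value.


underlying: mar-r-gz-ed
CLASS=vo - signalled by the affix -ed
GRD=so - signalled by the affix -gz
VEL=ak - signalled by the affix -r
check: marrgzed -> marrgzod -> marrgzod -> marrgzod -> mararagazod
lemma: mar; CLASS=vo; GRD=so; VEL=ak


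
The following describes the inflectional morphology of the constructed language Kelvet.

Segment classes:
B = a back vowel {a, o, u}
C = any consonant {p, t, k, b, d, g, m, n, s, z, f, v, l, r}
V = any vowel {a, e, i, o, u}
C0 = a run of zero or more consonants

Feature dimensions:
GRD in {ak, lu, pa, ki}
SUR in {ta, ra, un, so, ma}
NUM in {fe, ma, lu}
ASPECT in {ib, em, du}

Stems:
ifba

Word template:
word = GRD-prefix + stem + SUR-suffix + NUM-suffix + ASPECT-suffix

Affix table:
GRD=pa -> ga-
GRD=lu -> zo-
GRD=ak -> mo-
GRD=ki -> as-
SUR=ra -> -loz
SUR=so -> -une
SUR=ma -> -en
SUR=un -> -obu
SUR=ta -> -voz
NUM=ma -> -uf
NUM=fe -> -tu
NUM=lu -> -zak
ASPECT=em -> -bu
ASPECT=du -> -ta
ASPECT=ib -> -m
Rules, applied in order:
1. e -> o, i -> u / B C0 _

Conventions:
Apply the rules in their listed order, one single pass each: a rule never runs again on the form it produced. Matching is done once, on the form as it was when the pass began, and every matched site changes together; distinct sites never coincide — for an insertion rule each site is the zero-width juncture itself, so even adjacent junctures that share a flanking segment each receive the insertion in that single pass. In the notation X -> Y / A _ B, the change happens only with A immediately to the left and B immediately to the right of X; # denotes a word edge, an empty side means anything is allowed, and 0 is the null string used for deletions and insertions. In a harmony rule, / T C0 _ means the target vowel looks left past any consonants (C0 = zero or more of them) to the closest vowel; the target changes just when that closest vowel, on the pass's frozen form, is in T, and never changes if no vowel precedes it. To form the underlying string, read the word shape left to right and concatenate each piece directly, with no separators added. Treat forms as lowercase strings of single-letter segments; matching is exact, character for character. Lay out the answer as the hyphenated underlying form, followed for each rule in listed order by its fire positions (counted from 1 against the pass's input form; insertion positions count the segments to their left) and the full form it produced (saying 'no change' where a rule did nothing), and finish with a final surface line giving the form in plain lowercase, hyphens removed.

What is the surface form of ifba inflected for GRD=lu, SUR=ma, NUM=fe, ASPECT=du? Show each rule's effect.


underlying: zo-ifba-en-tu-ta
1. e -> o, i -> u / B C0 _: fires at position(s) 3, 7: zoufbaontuta
surface: zoufbaontuta


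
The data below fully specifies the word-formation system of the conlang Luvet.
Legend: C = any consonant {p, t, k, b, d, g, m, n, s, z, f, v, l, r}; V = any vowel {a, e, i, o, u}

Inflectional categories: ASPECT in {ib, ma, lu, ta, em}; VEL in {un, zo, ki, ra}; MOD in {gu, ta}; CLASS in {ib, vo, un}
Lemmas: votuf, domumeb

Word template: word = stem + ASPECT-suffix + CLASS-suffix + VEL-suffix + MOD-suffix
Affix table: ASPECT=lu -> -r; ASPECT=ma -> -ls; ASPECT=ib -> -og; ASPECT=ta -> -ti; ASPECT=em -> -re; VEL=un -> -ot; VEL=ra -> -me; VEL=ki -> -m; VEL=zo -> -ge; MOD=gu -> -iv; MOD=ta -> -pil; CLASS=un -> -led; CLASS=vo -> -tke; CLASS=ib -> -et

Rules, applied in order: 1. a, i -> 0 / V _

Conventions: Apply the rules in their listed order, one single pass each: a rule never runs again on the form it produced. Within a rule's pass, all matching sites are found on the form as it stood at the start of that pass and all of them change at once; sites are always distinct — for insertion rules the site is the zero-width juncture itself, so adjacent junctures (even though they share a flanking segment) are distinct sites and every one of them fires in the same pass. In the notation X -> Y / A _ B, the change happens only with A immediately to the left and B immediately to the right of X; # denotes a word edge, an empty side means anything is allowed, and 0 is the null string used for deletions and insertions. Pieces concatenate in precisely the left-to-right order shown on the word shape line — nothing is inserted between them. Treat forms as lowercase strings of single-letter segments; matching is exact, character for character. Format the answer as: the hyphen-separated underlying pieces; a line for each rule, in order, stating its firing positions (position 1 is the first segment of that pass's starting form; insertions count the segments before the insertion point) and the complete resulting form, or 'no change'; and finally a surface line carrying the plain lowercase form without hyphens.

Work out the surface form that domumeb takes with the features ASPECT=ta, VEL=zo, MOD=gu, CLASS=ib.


underlying: domumeb-ti-et-ge-iv
1. a, i -> 0 / V _: fires at position(s) 14: domumebtietgev
surface: domumebtietgev
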